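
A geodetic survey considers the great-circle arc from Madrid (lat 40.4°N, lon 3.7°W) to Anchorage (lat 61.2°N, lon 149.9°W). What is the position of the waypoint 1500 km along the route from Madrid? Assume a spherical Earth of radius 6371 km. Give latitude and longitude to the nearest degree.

Write both endpoints as unit vectors p₁, p₂ with components (cos φ cos λ, cos φ sin λ, sin φ).
The central angle between the endpoints is δ = arccos(p₁·p₂) ≈ 1.305 rad (74.7°). The total great-circle distance is δ·R ≈ 1.305 × 6371 ≈ 8311 km, so the target fraction is f = 1500/8311 ≈ 0.180.
Interpolate at f ≈ 0.180 with slerp weights a = sin((1−f)δ)/sin δ ≈ 0.909, b = sin(fδ)/sin δ ≈ 0.242.
p = a·p₁ + b·p₂ ≈ (0.590, -0.103, 0.801); φ = arcsin(p_z) ≈ 53.22°, λ = atan2(p_y, p_x) ≈ -9.91°.

≈ lat 53°N, lon 10°W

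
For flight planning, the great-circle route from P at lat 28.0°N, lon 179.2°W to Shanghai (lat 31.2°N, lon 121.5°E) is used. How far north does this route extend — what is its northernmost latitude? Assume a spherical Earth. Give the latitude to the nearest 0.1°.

The great circle lies in the plane with unit normal n̂ = (p₁ × p₂)/|p₁ × p₂|.
Here n̂_z ≈ -0.835; the vertex latitude is φ_max = arccos|n̂_z| ≈ 33.4°.
Check via Clairaut: cos φ_max = |cos φ₁| · sin C = cos(28.0°)·sin(71.1°) ≈ 0.835, again giving ≈ 33.4°.

≈ 33.4°N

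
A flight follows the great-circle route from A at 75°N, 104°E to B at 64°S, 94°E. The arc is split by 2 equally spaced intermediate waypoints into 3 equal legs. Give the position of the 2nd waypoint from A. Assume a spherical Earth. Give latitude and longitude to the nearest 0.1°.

Write both endpoints as unit vectors p₁, p₂ with components (cos φ cos λ, cos φ sin λ, sin φ).
The central angle between the endpoints is δ = arccos(p₁·p₂) ≈ 2.429 rad (139.2°).
Interpolate at f = 2/3 with slerp weights a = sin((1−f)δ)/sin δ ≈ 1.107, b = sin(fδ)/sin δ ≈ 1.527.
p = a·p₁ + b·p₂ ≈ (-0.116, 0.946, -0.303); φ = arcsin(p_z) ≈ -17.66°, λ = atan2(p_y, p_x) ≈ 96.99°.

≈ 17.7°S, 97.0°E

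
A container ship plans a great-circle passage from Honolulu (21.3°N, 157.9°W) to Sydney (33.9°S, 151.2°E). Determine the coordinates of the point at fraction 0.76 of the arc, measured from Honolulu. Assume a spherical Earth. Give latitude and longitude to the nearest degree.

Write both endpoints as unit vectors p₁, p₂ with components (cos φ cos λ, cos φ sin λ, sin φ).
The central angle between the endpoints is δ = arccos(p₁·p₂) ≈ 1.282 rad (73.4°).
Interpolate at f = 0.76 with slerp weights a = sin((1−f)δ)/sin δ ≈ 0.316, b = sin(fδ)/sin δ ≈ 0.863.
p = a·p₁ + b·p₂ ≈ (-0.900, 0.234, -0.367); φ = arcsin(p_z) ≈ -21.51°, λ = atan2(p_y, p_x) ≈ 165.41°.

≈ (22°S, 165°E)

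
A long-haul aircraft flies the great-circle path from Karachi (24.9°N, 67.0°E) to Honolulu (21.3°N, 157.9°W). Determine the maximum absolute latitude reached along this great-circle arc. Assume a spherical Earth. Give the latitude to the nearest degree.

The great circle lies in the plane with unit normal n̂ = (p₁ × p₂)/|p₁ × p₂|.
Here n̂_z ≈ +0.666; the vertex latitude is φ_max = arccos|n̂_z| ≈ 48.2°.

≈ 48°N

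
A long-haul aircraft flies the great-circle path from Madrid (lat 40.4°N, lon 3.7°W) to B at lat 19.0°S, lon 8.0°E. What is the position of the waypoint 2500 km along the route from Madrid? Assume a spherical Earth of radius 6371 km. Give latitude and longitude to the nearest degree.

Convert each endpoint to a unit vector on the sphere (x = cos φ cos λ, y = cos φ sin λ, z = sin φ).
The central angle between the endpoints is δ = arccos(p₁·p₂) ≈ 1.054 rad (60.4°). The total great-circle distance is δ·R ≈ 1.054 × 6371 ≈ 6715 km, so the target fraction is f = 2500/6715 ≈ 0.372.
Interpolate at f ≈ 0.372 with slerp weights a = sin((1−f)δ)/sin δ ≈ 0.707, b = sin(fδ)/sin δ ≈ 0.440.
p = a·p₁ + b·p₂ ≈ (0.949, 0.023, 0.315); φ = arcsin(p_z) ≈ 18.35°, λ = atan2(p_y, p_x) ≈ 1.40°.

≈ lat 18°N, lon 1°E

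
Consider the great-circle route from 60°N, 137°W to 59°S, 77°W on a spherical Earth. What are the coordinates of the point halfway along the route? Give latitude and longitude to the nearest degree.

From cos δ = sin φ₁ sin φ₂ + cos φ₁ cos φ₂ cos Δλ, the central angle is δ ≈ 2.231 rad (127.8°).
Interpolate at f = 1/2 with slerp weights a = sin((1−f)δ)/sin δ ≈ 1.137, b = sin(fδ)/sin δ ≈ 1.137.
p = a·p₁ + b·p₂ ≈ (-0.284, -0.959, 0.010); φ = arcsin(p_z) ≈ 0.58°, λ = atan2(p_y, p_x) ≈ -106.51°.

≈ 1°N, 107°W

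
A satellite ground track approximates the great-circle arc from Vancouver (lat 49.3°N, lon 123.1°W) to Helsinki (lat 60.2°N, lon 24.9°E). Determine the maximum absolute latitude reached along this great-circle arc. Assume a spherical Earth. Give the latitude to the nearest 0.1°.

≈ 79.3°N

The great circle lies in the plane with unit normal n̂ = (p₁ × p₂)/|p₁ × p₂|.
Here n̂_z ≈ +0.186; the vertex latitude is φ_max = arccos|n̂_z| ≈ 79.3°.
Check via Clairaut: cos φ_max = |cos φ₁| · sin C = cos(49.3°)·sin(16.6°) ≈ 0.186, again giving ≈ 79.3°.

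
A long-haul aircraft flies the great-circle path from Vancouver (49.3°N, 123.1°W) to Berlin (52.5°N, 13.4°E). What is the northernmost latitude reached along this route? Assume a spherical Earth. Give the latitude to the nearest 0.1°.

≈ 73.3°N

The great circle lies in the plane with unit normal n̂ = (p₁ × p₂)/|p₁ × p₂|.
Here n̂_z ≈ +0.288; the vertex latitude is φ_max = arccos|n̂_z| ≈ 73.3°.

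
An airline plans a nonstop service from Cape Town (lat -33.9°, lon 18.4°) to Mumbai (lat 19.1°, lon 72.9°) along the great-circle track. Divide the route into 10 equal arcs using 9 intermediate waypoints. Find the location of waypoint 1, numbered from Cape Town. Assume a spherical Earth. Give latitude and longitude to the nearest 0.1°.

≈ lat -29.3°, lon 25.2°

The haversine formula gives a central angle δ ≈ 1.294 rad (74.2°) between the endpoints.
Interpolate at f = 1/10 with slerp weights a = sin((1−f)δ)/sin δ ≈ 0.955, b = sin(fδ)/sin δ ≈ 0.134.
p = a·p₁ + b·p₂ ≈ (0.789, 0.371, -0.489); φ = arcsin(p_z) ≈ -29.26°, λ = atan2(p_y, p_x) ≈ 25.19°.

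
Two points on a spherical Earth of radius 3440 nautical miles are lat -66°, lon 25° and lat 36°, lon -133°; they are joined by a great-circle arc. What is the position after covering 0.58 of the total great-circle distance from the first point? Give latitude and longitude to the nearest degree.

≈ lat -24°, lon -117°

Convert each endpoint to a unit vector on the sphere (x = cos φ cos λ, y = cos φ sin λ, z = sin φ).
The central angle between the endpoints is δ = arccos(p₁·p₂) ≈ 2.572 rad (147.4°).
Interpolate at f = 0.58 with slerp weights a = sin((1−f)δ)/sin δ ≈ 1.635, b = sin(fδ)/sin δ ≈ 1.848.
p = a·p₁ + b·p₂ ≈ (-0.417, -0.812, -0.408); φ = arcsin(p_z) ≈ -24.05°, λ = atan2(p_y, p_x) ≈ -117.17°.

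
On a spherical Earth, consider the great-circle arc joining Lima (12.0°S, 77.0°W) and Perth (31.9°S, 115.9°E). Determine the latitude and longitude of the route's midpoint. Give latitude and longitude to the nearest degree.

From cos δ = sin φ₁ sin φ₂ + cos φ₁ cos φ₂ cos Δλ, the central angle is δ ≈ 2.346 rad (134.4°).
Interpolate at f = 1/2 with slerp weights a = sin((1−f)δ)/sin δ ≈ 1.290, b = sin(fδ)/sin δ ≈ 1.290.
p = a·p₁ + b·p₂ ≈ (-0.195, -0.244, -0.950); φ = arcsin(p_z) ≈ -71.80°, λ = atan2(p_y, p_x) ≈ -128.53°.

≈ 72°S, 129°W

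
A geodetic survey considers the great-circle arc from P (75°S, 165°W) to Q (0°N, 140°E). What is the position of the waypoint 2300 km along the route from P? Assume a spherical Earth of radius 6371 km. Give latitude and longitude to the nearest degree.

Convert each endpoint to a unit vector on the sphere (x = cos φ cos λ, y = cos φ sin λ, z = sin φ).
The central angle between the endpoints is δ = arccos(p₁·p₂) ≈ 1.422 rad (81.5°). The total great-circle distance is δ·R ≈ 1.422 × 6371 ≈ 9058 km, so the target fraction is f = 2300/9058 ≈ 0.254.
Interpolate at f ≈ 0.254 with slerp weights a = sin((1−f)δ)/sin δ ≈ 0.883, b = sin(fδ)/sin δ ≈ 0.357.
p = a·p₁ + b·p₂ ≈ (-0.494, 0.170, -0.852); φ = arcsin(p_z) ≈ -58.48°, λ = atan2(p_y, p_x) ≈ 160.97°.

≈ (58°S, 161°E)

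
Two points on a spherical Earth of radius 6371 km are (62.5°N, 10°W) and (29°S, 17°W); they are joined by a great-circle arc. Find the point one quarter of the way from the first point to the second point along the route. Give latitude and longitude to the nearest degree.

≈ (40°N, 13°W)

From cos δ = sin φ₁ sin φ₂ + cos φ₁ cos φ₂ cos Δλ, the central angle is δ ≈ 1.600 rad (91.7°).
Interpolate at f = 1/4 with slerp weights a = sin((1−f)δ)/sin δ ≈ 0.932, b = sin(fδ)/sin δ ≈ 0.390.
p = a·p₁ + b·p₂ ≈ (0.750, -0.174, 0.638); φ = arcsin(p_z) ≈ 39.66°, λ = atan2(p_y, p_x) ≈ -13.09°.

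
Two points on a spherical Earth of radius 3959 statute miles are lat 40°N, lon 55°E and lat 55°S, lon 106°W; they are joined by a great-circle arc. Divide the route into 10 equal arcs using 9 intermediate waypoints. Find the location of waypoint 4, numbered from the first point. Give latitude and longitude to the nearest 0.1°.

Convert each endpoint to a unit vector on the sphere (x = cos φ cos λ, y = cos φ sin λ, z = sin φ).
The central angle between the endpoints is δ = arccos(p₁·p₂) ≈ 2.799 rad (160.4°).
Interpolate at f = 4/10 with slerp weights a = sin((1−f)δ)/sin δ ≈ 2.962, b = sin(fδ)/sin δ ≈ 2.681.
p = a·p₁ + b·p₂ ≈ (0.877, 0.380, -0.293); φ = arcsin(p_z) ≈ -17.02°, λ = atan2(p_y, p_x) ≈ 23.42°.

≈ lat 17.0°S, lon 23.4°E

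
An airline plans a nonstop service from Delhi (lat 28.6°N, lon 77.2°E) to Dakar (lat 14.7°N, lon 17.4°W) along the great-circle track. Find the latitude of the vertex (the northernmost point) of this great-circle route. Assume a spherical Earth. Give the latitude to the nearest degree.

The great circle lies in the plane with unit normal n̂ = (p₁ × p₂)/|p₁ × p₂|.
Here n̂_z ≈ -0.848; the vertex latitude is φ_max = arccos|n̂_z| ≈ 32.0°.
Check via Clairaut: cos φ_max = |cos φ₁| · sin C = cos(28.6°)·sin(74.9°) ≈ 0.848, again giving ≈ 32.0°.

≈ 32°N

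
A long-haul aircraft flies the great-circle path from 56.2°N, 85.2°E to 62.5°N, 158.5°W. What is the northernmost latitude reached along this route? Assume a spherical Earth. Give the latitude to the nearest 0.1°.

≈ 72.9°N

The great circle lies in the plane with unit normal n̂ = (p₁ × p₂)/|p₁ × p₂|.
Here n̂_z ≈ +0.294; the vertex latitude is φ_max = arccos|n̂_z| ≈ 72.9°.
Check via Clairaut: cos φ_max = |cos φ₁| · sin C = cos(56.2°)·sin(32.0°) ≈ 0.294, again giving ≈ 72.9°.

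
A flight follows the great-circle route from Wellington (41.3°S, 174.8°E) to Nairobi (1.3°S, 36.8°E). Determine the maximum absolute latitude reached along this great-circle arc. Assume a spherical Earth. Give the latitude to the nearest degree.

The great circle lies in the plane with unit normal n̂ = (p₁ × p₂)/|p₁ × p₂|.
Here n̂_z ≈ -0.599; the vertex latitude is φ_max = arccos|n̂_z| ≈ 53.2°.

≈ 53°S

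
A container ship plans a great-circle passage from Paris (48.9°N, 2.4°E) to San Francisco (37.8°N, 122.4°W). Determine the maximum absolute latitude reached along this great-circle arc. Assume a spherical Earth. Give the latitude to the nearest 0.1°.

≈ 64.4°N

The great circle lies in the plane with unit normal n̂ = (p₁ × p₂)/|p₁ × p₂|.
Here n̂_z ≈ -0.432; the vertex latitude is φ_max = arccos|n̂_z| ≈ 64.4°.
Check via Clairaut: cos φ_max = |cos φ₁| · sin C = cos(48.9°)·sin(41.1°) ≈ 0.432, again giving ≈ 64.4°.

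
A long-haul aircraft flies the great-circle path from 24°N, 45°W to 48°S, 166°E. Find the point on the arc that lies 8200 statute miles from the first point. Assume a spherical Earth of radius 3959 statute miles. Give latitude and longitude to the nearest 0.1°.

≈ 56.0°S, 151.2°W

From cos δ = sin φ₁ sin φ₂ + cos φ₁ cos φ₂ cos Δλ, the central angle is δ ≈ 2.543 rad (145.7°). The total great-circle distance is δ·R ≈ 2.543 × 3959 ≈ 10068 mi, so the target fraction is f = 8200/10068 ≈ 0.814.
Interpolate at f ≈ 0.814 with slerp weights a = sin((1−f)δ)/sin δ ≈ 0.807, b = sin(fδ)/sin δ ≈ 1.557.
p = a·p₁ + b·p₂ ≈ (-0.490, -0.269, -0.829); φ = arcsin(p_z) ≈ -56.02°, λ = atan2(p_y, p_x) ≈ -151.21°.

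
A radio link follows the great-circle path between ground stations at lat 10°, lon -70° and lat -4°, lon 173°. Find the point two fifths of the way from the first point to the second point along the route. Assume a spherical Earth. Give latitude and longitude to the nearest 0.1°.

Write both endpoints as unit vectors p₁, p₂ with components (cos φ cos λ, cos φ sin λ, sin φ).
The central angle between the endpoints is δ = arccos(p₁·p₂) ≈ 2.047 rad (117.3°).
Interpolate at f = 2/5 with slerp weights a = sin((1−f)δ)/sin δ ≈ 1.060, b = sin(fδ)/sin δ ≈ 0.822.
p = a·p₁ + b·p₂ ≈ (-0.457, -0.881, 0.127); φ = arcsin(p_z) ≈ 7.28°, λ = atan2(p_y, p_x) ≈ -117.40°.

≈ lat 7.3°, lon -117.4°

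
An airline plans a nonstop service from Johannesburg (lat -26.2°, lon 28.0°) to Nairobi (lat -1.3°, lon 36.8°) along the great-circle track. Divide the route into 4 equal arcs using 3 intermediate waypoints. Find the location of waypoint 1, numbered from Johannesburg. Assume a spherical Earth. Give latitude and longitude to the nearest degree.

≈ lat -20°, lon 30°

Write both endpoints as unit vectors p₁, p₂ with components (cos φ cos λ, cos φ sin λ, sin φ).
The central angle between the endpoints is δ = arccos(p₁·p₂) ≈ 0.459 rad (26.3°).
Interpolate at f = 1/4 with slerp weights a = sin((1−f)δ)/sin δ ≈ 0.762, b = sin(fδ)/sin δ ≈ 0.258.
p = a·p₁ + b·p₂ ≈ (0.810, 0.476, -0.342); φ = arcsin(p_z) ≈ -20.01°, λ = atan2(p_y, p_x) ≈ 30.41°.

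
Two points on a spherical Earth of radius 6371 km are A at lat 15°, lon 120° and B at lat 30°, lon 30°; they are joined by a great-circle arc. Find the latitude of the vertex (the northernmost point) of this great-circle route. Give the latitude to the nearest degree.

The great circle lies in the plane with unit normal n̂ = (p₁ × p₂)/|p₁ × p₂|.
Here n̂_z ≈ -0.844; the vertex latitude is φ_max = arccos|n̂_z| ≈ 32.5°.

≈ 32°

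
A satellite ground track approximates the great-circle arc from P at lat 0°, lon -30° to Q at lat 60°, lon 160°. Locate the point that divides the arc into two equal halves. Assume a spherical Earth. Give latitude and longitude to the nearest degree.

≈ lat 59°, lon -40°

Write both endpoints as unit vectors p₁, p₂ with components (cos φ cos λ, cos φ sin λ, sin φ).
The central angle between the endpoints is δ = arccos(p₁·p₂) ≈ 2.086 rad (119.5°).
Interpolate at f = 1/2 with slerp weights a = sin((1−f)δ)/sin δ ≈ 0.992, b = sin(fδ)/sin δ ≈ 0.992.
p = a·p₁ + b·p₂ ≈ (0.393, -0.327, 0.860); φ = arcsin(p_z) ≈ 59.26°, λ = atan2(p_y, p_x) ≈ -39.71°.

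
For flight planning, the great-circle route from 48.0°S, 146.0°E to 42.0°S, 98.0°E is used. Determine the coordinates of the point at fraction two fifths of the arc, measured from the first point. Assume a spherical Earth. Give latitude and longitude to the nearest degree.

Convert each endpoint to a unit vector on the sphere (x = cos φ cos λ, y = cos φ sin λ, z = sin φ).
The central angle between the endpoints is δ = arccos(p₁·p₂) ≈ 0.592 rad (33.9°).
Interpolate at f = 2/5 with slerp weights a = sin((1−f)δ)/sin δ ≈ 0.623, b = sin(fδ)/sin δ ≈ 0.420.
p = a·p₁ + b·p₂ ≈ (-0.389, 0.543, -0.744); φ = arcsin(p_z) ≈ -48.11°, λ = atan2(p_y, p_x) ≈ 125.65°.

≈ 48°S, 126°E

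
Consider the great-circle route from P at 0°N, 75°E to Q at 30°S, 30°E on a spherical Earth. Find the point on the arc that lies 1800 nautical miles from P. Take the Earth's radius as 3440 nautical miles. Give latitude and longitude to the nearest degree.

Convert each endpoint to a unit vector on the sphere (x = cos φ cos λ, y = cos φ sin λ, z = sin φ).
The central angle between the endpoints is δ = arccos(p₁·p₂) ≈ 0.912 rad (52.2°). The total great-circle distance is δ·R ≈ 0.912 × 3440 ≈ 3136 nmi, so the target fraction is f = 1800/3136 ≈ 0.574.
Interpolate at f ≈ 0.574 with slerp weights a = sin((1−f)δ)/sin δ ≈ 0.479, b = sin(fδ)/sin δ ≈ 0.632.
p = a·p₁ + b·p₂ ≈ (0.598, 0.737, -0.316); φ = arcsin(p_z) ≈ -18.42°, λ = atan2(p_y, p_x) ≈ 50.92°.

≈ 18°S, 51°E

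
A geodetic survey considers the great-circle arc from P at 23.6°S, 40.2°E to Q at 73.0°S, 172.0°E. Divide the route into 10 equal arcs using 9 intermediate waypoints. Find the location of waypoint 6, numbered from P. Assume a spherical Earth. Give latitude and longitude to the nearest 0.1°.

≈ 67.8°S, 65.7°E

Write both endpoints as unit vectors p₁, p₂ with components (cos φ cos λ, cos φ sin λ, sin φ).
The central angle between the endpoints is δ = arccos(p₁·p₂) ≈ 1.365 rad (78.2°).
Interpolate at f = 6/10 with slerp weights a = sin((1−f)δ)/sin δ ≈ 0.530, b = sin(fδ)/sin δ ≈ 0.746.
p = a·p₁ + b·p₂ ≈ (0.155, 0.344, -0.926); φ = arcsin(p_z) ≈ -67.82°, λ = atan2(p_y, p_x) ≈ 65.72°.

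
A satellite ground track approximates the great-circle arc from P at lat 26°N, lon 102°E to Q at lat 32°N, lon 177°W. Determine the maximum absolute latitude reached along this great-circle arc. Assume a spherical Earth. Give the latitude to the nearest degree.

The great circle lies in the plane with unit normal n̂ = (p₁ × p₂)/|p₁ × p₂|.
Here n̂_z ≈ +0.804; the vertex latitude is φ_max = arccos|n̂_z| ≈ 36.5°.
Check via Clairaut: cos φ_max = |cos φ₁| · sin C = cos(26.0°)·sin(63.5°) ≈ 0.804, again giving ≈ 36.5°.

≈ 36°N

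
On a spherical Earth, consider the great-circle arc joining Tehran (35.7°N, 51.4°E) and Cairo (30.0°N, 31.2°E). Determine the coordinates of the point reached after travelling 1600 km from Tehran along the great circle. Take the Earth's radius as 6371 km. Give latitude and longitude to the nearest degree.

From cos δ = sin φ₁ sin φ₂ + cos φ₁ cos φ₂ cos Δλ, the central angle is δ ≈ 0.312 rad (17.9°). The total great-circle distance is δ·R ≈ 0.312 × 6371 ≈ 1986 km, so the target fraction is f = 1600/1986 ≈ 0.806.
Interpolate at f ≈ 0.806 with slerp weights a = sin((1−f)δ)/sin δ ≈ 0.197, b = sin(fδ)/sin δ ≈ 0.810.
p = a·p₁ + b·p₂ ≈ (0.700, 0.489, 0.520); φ = arcsin(p_z) ≈ 31.36°, λ = atan2(p_y, p_x) ≈ 34.92°.

≈ 31°N, 35°E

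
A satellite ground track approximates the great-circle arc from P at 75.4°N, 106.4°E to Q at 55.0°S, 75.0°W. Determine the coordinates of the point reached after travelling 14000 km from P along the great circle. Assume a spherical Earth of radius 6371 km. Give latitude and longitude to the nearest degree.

≈ 21°S, 76°W

The haversine formula gives a central angle δ ≈ 2.785 rad (159.6°) between the endpoints. The total great-circle distance is δ·R ≈ 2.785 × 6371 ≈ 17746 km, so the target fraction is f = 14000/17746 ≈ 0.789.
Interpolate at f ≈ 0.789 with slerp weights a = sin((1−f)δ)/sin δ ≈ 1.591, b = sin(fδ)/sin δ ≈ 2.323.
p = a·p₁ + b·p₂ ≈ (0.232, -0.902, -0.363); φ = arcsin(p_z) ≈ -21.32°, λ = atan2(p_y, p_x) ≈ -75.60°.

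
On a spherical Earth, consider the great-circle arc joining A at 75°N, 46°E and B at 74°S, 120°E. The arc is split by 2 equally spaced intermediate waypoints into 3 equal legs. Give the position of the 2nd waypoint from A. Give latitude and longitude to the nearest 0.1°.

≈ 24.9°S, 88.9°E

Write both endpoints as unit vectors p₁, p₂ with components (cos φ cos λ, cos φ sin λ, sin φ).
The central angle between the endpoints is δ = arccos(p₁·p₂) ≈ 2.711 rad (155.3°).
Interpolate at f = 2/3 with slerp weights a = sin((1−f)δ)/sin δ ≈ 1.883, b = sin(fδ)/sin δ ≈ 2.330.
p = a·p₁ + b·p₂ ≈ (0.017, 0.907, -0.421); φ = arcsin(p_z) ≈ -24.89°, λ = atan2(p_y, p_x) ≈ 88.90°.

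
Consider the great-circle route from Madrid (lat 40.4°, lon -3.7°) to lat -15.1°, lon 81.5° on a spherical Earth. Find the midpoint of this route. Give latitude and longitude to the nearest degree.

≈ lat 17°, lon 45°

Convert each endpoint to a unit vector on the sphere (x = cos φ cos λ, y = cos φ sin λ, z = sin φ).
The central angle between the endpoints is δ = arccos(p₁·p₂) ≈ 1.678 rad (96.2°).
Interpolate at f = 1/2 with slerp weights a = sin((1−f)δ)/sin δ ≈ 0.748, b = sin(fδ)/sin δ ≈ 0.748.
p = a·p₁ + b·p₂ ≈ (0.676, 0.678, 0.290); φ = arcsin(p_z) ≈ 16.86°, λ = atan2(p_y, p_x) ≈ 45.10°.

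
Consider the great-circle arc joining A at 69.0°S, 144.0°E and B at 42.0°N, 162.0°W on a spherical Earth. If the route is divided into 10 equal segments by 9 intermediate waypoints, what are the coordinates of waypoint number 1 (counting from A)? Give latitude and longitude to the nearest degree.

Write both endpoints as unit vectors p₁, p₂ with components (cos φ cos λ, cos φ sin λ, sin φ).
The central angle between the endpoints is δ = arccos(p₁·p₂) ≈ 2.058 rad (117.9°).
Interpolate at f = 1/10 with slerp weights a = sin((1−f)δ)/sin δ ≈ 1.087, b = sin(fδ)/sin δ ≈ 0.231.
p = a·p₁ + b·p₂ ≈ (-0.479, 0.176, -0.860); φ = arcsin(p_z) ≈ -59.34°, λ = atan2(p_y, p_x) ≈ 159.82°.

≈ 59°S, 160°E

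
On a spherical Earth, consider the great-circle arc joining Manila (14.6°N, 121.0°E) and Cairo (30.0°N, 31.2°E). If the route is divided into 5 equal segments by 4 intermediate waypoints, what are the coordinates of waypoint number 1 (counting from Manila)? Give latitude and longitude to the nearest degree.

≈ (22°N, 105°E)

From cos δ = sin φ₁ sin φ₂ + cos φ₁ cos φ₂ cos Δλ, the central angle is δ ≈ 1.441 rad (82.6°).
Interpolate at f = 1/5 with slerp weights a = sin((1−f)δ)/sin δ ≈ 0.922, b = sin(fδ)/sin δ ≈ 0.287.
p = a·p₁ + b·p₂ ≈ (-0.247, 0.893, 0.376); φ = arcsin(p_z) ≈ 22.07°, λ = atan2(p_y, p_x) ≈ 105.46°.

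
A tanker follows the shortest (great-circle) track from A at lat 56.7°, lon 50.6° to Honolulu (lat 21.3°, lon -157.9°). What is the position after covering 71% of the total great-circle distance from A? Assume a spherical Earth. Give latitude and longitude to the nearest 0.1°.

The haversine formula gives a central angle δ ≈ 1.717 rad (98.4°) between the endpoints.
Interpolate at f = 0.71 with slerp weights a = sin((1−f)δ)/sin δ ≈ 0.483, b = sin(fδ)/sin δ ≈ 0.949.
p = a·p₁ + b·p₂ ≈ (-0.651, -0.128, 0.748); φ = arcsin(p_z) ≈ 48.44°, λ = atan2(p_y, p_x) ≈ -168.89°.

≈ lat 48.4°, lon -168.9°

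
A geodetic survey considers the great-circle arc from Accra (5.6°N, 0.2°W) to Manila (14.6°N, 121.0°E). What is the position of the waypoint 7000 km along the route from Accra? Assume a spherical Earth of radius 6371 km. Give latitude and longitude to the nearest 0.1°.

≈ (20.3°N, 63.0°E)

Write both endpoints as unit vectors p₁, p₂ with components (cos φ cos λ, cos φ sin λ, sin φ).
The central angle between the endpoints is δ = arccos(p₁·p₂) ≈ 2.065 rad (118.3°). The total great-circle distance is δ·R ≈ 2.065 × 6371 ≈ 13156 km, so the target fraction is f = 7000/13156 ≈ 0.532.
Interpolate at f ≈ 0.532 with slerp weights a = sin((1−f)δ)/sin δ ≈ 0.935, b = sin(fδ)/sin δ ≈ 1.012.
p = a·p₁ + b·p₂ ≈ (0.426, 0.836, 0.346); φ = arcsin(p_z) ≈ 20.26°, λ = atan2(p_y, p_x) ≈ 63.00°.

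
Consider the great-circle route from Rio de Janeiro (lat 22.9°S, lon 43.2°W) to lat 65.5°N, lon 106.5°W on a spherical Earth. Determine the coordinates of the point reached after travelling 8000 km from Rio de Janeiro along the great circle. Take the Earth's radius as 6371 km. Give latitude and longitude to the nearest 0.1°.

From cos δ = sin φ₁ sin φ₂ + cos φ₁ cos φ₂ cos Δλ, the central angle is δ ≈ 1.754 rad (100.5°). The total great-circle distance is δ·R ≈ 1.754 × 6371 ≈ 11176 km, so the target fraction is f = 8000/11176 ≈ 0.716.
Interpolate at f ≈ 0.716 with slerp weights a = sin((1−f)δ)/sin δ ≈ 0.486, b = sin(fδ)/sin δ ≈ 0.967.
p = a·p₁ + b·p₂ ≈ (0.213, -0.691, 0.691); φ = arcsin(p_z) ≈ 43.68°, λ = atan2(p_y, p_x) ≈ -72.90°.

≈ lat 43.7°N, lon 72.9°W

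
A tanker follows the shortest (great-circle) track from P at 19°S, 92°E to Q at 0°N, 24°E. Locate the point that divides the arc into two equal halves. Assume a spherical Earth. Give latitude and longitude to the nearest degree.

From cos δ = sin φ₁ sin φ₂ + cos φ₁ cos φ₂ cos Δλ, the central angle is δ ≈ 1.209 rad (69.3°).
Interpolate at f = 1/2 with slerp weights a = sin((1−f)δ)/sin δ ≈ 0.608, b = sin(fδ)/sin δ ≈ 0.608.
p = a·p₁ + b·p₂ ≈ (0.535, 0.821, -0.198); φ = arcsin(p_z) ≈ -11.41°, λ = atan2(p_y, p_x) ≈ 56.92°.

≈ 11°S, 57°E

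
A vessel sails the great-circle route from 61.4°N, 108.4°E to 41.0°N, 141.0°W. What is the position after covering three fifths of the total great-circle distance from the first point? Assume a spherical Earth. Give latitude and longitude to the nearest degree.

≈ 61°N, 167°W

Convert each endpoint to a unit vector on the sphere (x = cos φ cos λ, y = cos φ sin λ, z = sin φ).
The central angle between the endpoints is δ = arccos(p₁·p₂) ≈ 1.105 rad (63.3°).
Interpolate at f = 3/5 with slerp weights a = sin((1−f)δ)/sin δ ≈ 0.479, b = sin(fδ)/sin δ ≈ 0.689.
p = a·p₁ + b·p₂ ≈ (-0.476, -0.110, 0.872); φ = arcsin(p_z) ≈ 60.73°, λ = atan2(p_y, p_x) ≈ -167.03°.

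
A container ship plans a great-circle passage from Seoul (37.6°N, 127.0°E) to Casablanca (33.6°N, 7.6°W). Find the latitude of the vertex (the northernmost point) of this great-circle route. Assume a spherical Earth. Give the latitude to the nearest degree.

The great circle lies in the plane with unit normal n̂ = (p₁ × p₂)/|p₁ × p₂|.
Here n̂_z ≈ -0.474; the vertex latitude is φ_max = arccos|n̂_z| ≈ 61.7°.
Check via Clairaut: cos φ_max = |cos φ₁| · sin C = cos(37.6°)·sin(36.7°) ≈ 0.474, again giving ≈ 61.7°.

≈ 62°N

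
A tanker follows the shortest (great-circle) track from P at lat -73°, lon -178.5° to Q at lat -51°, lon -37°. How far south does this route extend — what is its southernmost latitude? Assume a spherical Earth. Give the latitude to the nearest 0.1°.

The great circle lies in the plane with unit normal n̂ = (p₁ × p₂)/|p₁ × p₂|.
Here n̂_z ≈ +0.143; the vertex latitude is φ_max = arccos|n̂_z| ≈ 81.8°.

≈ -81.8°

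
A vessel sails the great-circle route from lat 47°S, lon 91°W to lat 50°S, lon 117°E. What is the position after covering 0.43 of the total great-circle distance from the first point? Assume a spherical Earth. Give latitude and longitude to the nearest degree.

The haversine formula gives a central angle δ ≈ 1.397 rad (80.0°) between the endpoints.
Interpolate at f = 0.43 with slerp weights a = sin((1−f)δ)/sin δ ≈ 0.726, b = sin(fδ)/sin δ ≈ 0.574.
p = a·p₁ + b·p₂ ≈ (-0.176, -0.166, -0.970); φ = arcsin(p_z) ≈ -75.99°, λ = atan2(p_y, p_x) ≈ -136.66°.

≈ lat 76°S, lon 137°W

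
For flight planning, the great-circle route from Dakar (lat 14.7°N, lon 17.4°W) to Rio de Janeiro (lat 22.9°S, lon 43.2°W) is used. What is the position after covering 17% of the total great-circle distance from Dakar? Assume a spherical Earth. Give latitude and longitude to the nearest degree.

≈ lat 8°N, lon 22°W

The haversine formula gives a central angle δ ≈ 0.791 rad (45.3°) between the endpoints.
Interpolate at f = 0.17 with slerp weights a = sin((1−f)δ)/sin δ ≈ 0.858, b = sin(fδ)/sin δ ≈ 0.189.
p = a·p₁ + b·p₂ ≈ (0.919, -0.367, 0.144); φ = arcsin(p_z) ≈ 8.31°, λ = atan2(p_y, p_x) ≈ -21.78°.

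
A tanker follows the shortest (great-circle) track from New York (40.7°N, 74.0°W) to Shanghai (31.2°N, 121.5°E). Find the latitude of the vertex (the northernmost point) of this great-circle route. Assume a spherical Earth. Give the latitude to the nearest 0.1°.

≈ 79.6°N

The great circle lies in the plane with unit normal n̂ = (p₁ × p₂)/|p₁ × p₂|.
Here n̂_z ≈ -0.181; the vertex latitude is φ_max = arccos|n̂_z| ≈ 79.6°.
Check via Clairaut: cos φ_max = |cos φ₁| · sin C = cos(40.7°)·sin(13.8°) ≈ 0.181, again giving ≈ 79.6°.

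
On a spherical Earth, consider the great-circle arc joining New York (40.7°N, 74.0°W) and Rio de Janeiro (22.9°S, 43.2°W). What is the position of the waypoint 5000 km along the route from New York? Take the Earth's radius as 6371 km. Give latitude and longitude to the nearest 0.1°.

From cos δ = sin φ₁ sin φ₂ + cos φ₁ cos φ₂ cos Δλ, the central angle is δ ≈ 1.217 rad (69.7°). The total great-circle distance is δ·R ≈ 1.217 × 6371 ≈ 7756 km, so the target fraction is f = 5000/7756 ≈ 0.645.
Interpolate at f ≈ 0.645 with slerp weights a = sin((1−f)δ)/sin δ ≈ 0.447, b = sin(fδ)/sin δ ≈ 0.753.
p = a·p₁ + b·p₂ ≈ (0.599, -0.801, -0.002); φ = arcsin(p_z) ≈ -0.10°, λ = atan2(p_y, p_x) ≈ -53.19°.

≈ (0.1°S, 53.2°W)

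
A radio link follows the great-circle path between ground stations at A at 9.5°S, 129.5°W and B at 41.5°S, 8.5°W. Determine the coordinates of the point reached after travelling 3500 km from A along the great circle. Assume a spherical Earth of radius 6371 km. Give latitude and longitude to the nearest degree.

≈ 32°S, 105°W

Convert each endpoint to a unit vector on the sphere (x = cos φ cos λ, y = cos φ sin λ, z = sin φ).
The central angle between the endpoints is δ = arccos(p₁·p₂) ≈ 1.845 rad (105.7°). The total great-circle distance is δ·R ≈ 1.845 × 6371 ≈ 11757 km, so the target fraction is f = 3500/11757 ≈ 0.298.
Interpolate at f ≈ 0.298 with slerp weights a = sin((1−f)δ)/sin δ ≈ 1.000, b = sin(fδ)/sin δ ≈ 0.542.
p = a·p₁ + b·p₂ ≈ (-0.225, -0.821, -0.524); φ = arcsin(p_z) ≈ -31.63°, λ = atan2(p_y, p_x) ≈ -105.36°.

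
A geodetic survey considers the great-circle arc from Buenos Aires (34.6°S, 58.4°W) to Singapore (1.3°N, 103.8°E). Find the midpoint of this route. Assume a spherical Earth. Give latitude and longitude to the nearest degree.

≈ 59°S, 54°E

From cos δ = sin φ₁ sin φ₂ + cos φ₁ cos φ₂ cos Δλ, the central angle is δ ≈ 2.492 rad (142.8°).
Interpolate at f = 1/2 with slerp weights a = sin((1−f)δ)/sin δ ≈ 1.567, b = sin(fδ)/sin δ ≈ 1.567.
p = a·p₁ + b·p₂ ≈ (0.302, 0.423, -0.854); φ = arcsin(p_z) ≈ -58.69°, λ = atan2(p_y, p_x) ≈ 54.44°.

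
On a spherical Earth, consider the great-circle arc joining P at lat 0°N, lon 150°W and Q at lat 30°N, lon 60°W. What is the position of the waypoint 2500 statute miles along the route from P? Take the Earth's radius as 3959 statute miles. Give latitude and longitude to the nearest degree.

Write both endpoints as unit vectors p₁, p₂ with components (cos φ cos λ, cos φ sin λ, sin φ).
The central angle between the endpoints is δ = arccos(p₁·p₂) ≈ 1.571 rad (90.0°). The total great-circle distance is δ·R ≈ 1.571 × 3959 ≈ 6219 mi, so the target fraction is f = 2500/6219 ≈ 0.402.
Interpolate at f ≈ 0.402 with slerp weights a = sin((1−f)δ)/sin δ ≈ 0.807, b = sin(fδ)/sin δ ≈ 0.590.
p = a·p₁ + b·p₂ ≈ (-0.443, -0.846, 0.295); φ = arcsin(p_z) ≈ 17.17°, λ = atan2(p_y, p_x) ≈ -117.65°.

≈ lat 17°N, lon 118°W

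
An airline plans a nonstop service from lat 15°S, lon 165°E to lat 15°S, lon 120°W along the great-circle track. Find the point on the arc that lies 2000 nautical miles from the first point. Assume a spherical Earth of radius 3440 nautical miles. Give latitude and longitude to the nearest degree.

≈ lat 19°S, lon 160°W

Write both endpoints as unit vectors p₁, p₂ with components (cos φ cos λ, cos φ sin λ, sin φ).
The central angle between the endpoints is δ = arccos(p₁·p₂) ≈ 1.257 rad (72.0°). The total great-circle distance is δ·R ≈ 1.257 × 3440 ≈ 4325 nmi, so the target fraction is f = 2000/4325 ≈ 0.462.
Interpolate at f ≈ 0.462 with slerp weights a = sin((1−f)δ)/sin δ ≈ 0.658, b = sin(fδ)/sin δ ≈ 0.577.
p = a·p₁ + b·p₂ ≈ (-0.892, -0.319, -0.320); φ = arcsin(p_z) ≈ -18.64°, λ = atan2(p_y, p_x) ≈ -160.35°.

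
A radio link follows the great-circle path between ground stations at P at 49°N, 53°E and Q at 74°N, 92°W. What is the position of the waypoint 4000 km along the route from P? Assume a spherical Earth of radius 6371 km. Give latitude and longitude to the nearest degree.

≈ 81°N, 3°E

Convert each endpoint to a unit vector on the sphere (x = cos φ cos λ, y = cos φ sin λ, z = sin φ).
The central angle between the endpoints is δ = arccos(p₁·p₂) ≈ 0.955 rad (54.7°). The total great-circle distance is δ·R ≈ 0.955 × 6371 ≈ 6086 km, so the target fraction is f = 4000/6086 ≈ 0.657.
Interpolate at f ≈ 0.657 with slerp weights a = sin((1−f)δ)/sin δ ≈ 0.394, b = sin(fδ)/sin δ ≈ 0.719.
p = a·p₁ + b·p₂ ≈ (0.149, 0.008, 0.989); φ = arcsin(p_z) ≈ 81.44°, λ = atan2(p_y, p_x) ≈ 3.17°.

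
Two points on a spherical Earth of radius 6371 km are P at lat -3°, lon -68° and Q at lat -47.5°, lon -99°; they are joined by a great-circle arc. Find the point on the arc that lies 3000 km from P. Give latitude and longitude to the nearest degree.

Write both endpoints as unit vectors p₁, p₂ with components (cos φ cos λ, cos φ sin λ, sin φ).
The central angle between the endpoints is δ = arccos(p₁·p₂) ≈ 0.906 rad (51.9°). The total great-circle distance is δ·R ≈ 0.906 × 6371 ≈ 5772 km, so the target fraction is f = 3000/5772 ≈ 0.520.
Interpolate at f ≈ 0.520 with slerp weights a = sin((1−f)δ)/sin δ ≈ 0.536, b = sin(fδ)/sin δ ≈ 0.576.
p = a·p₁ + b·p₂ ≈ (0.139, -0.881, -0.453); φ = arcsin(p_z) ≈ -26.94°, λ = atan2(p_y, p_x) ≈ -81.00°.

≈ lat -27°, lon -81°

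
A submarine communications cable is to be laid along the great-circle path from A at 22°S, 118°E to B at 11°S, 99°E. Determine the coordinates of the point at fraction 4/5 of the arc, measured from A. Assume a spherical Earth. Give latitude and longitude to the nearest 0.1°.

≈ 13.3°S, 102.6°E

Write both endpoints as unit vectors p₁, p₂ with components (cos φ cos λ, cos φ sin λ, sin φ).
The central angle between the endpoints is δ = arccos(p₁·p₂) ≈ 0.371 rad (21.2°).
Interpolate at f = 4/5 with slerp weights a = sin((1−f)δ)/sin δ ≈ 0.204, b = sin(fδ)/sin δ ≈ 0.807.
p = a·p₁ + b·p₂ ≈ (-0.213, 0.949, -0.231); φ = arcsin(p_z) ≈ -13.33°, λ = atan2(p_y, p_x) ≈ 102.64°.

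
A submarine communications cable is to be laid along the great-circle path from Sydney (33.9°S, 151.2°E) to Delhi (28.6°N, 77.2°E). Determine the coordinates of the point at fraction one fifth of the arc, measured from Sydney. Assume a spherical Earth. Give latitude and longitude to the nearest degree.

Write both endpoints as unit vectors p₁, p₂ with components (cos φ cos λ, cos φ sin λ, sin φ).
The central angle between the endpoints is δ = arccos(p₁·p₂) ≈ 1.637 rad (93.8°).
Interpolate at f = 1/5 with slerp weights a = sin((1−f)δ)/sin δ ≈ 0.968, b = sin(fδ)/sin δ ≈ 0.322.
p = a·p₁ + b·p₂ ≈ (-0.642, 0.663, -0.386); φ = arcsin(p_z) ≈ -22.69°, λ = atan2(p_y, p_x) ≈ 134.05°.

≈ 23°S, 134°E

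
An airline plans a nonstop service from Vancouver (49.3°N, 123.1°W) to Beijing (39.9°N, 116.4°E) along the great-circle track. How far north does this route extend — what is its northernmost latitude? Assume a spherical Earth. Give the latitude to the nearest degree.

≈ 64°N

The great circle lies in the plane with unit normal n̂ = (p₁ × p₂)/|p₁ × p₂|.
Here n̂_z ≈ -0.443; the vertex latitude is φ_max = arccos|n̂_z| ≈ 63.7°.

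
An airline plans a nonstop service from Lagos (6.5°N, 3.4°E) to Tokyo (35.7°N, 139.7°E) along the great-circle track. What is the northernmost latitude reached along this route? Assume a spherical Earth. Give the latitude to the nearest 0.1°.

The great circle lies in the plane with unit normal n̂ = (p₁ × p₂)/|p₁ × p₂|.
Here n̂_z ≈ +0.651; the vertex latitude is φ_max = arccos|n̂_z| ≈ 49.4°.
Check via Clairaut: cos φ_max = |cos φ₁| · sin C = cos(6.5°)·sin(41.0°) ≈ 0.651, again giving ≈ 49.4°.

≈ 49.4°N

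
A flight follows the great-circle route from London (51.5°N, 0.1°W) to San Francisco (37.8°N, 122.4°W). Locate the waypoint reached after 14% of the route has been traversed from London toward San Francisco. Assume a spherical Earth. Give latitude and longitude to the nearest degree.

≈ (59°N, 14°W)

From cos δ = sin φ₁ sin φ₂ + cos φ₁ cos φ₂ cos Δλ, the central angle is δ ≈ 1.352 rad (77.5°).
Interpolate at f = 0.14 with slerp weights a = sin((1−f)δ)/sin δ ≈ 0.940, b = sin(fδ)/sin δ ≈ 0.193.
p = a·p₁ + b·p₂ ≈ (0.504, -0.130, 0.854); φ = arcsin(p_z) ≈ 58.66°, λ = atan2(p_y, p_x) ≈ -14.43°.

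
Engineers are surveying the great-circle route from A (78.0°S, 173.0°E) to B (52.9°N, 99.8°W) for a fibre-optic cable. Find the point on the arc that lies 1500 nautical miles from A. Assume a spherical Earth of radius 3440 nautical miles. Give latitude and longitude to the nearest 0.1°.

≈ (59.3°S, 135.1°W)

The haversine formula gives a central angle δ ≈ 2.456 rad (140.7°) between the endpoints. The total great-circle distance is δ·R ≈ 2.456 × 3440 ≈ 8449 nmi, so the target fraction is f = 1500/8449 ≈ 0.178.
Interpolate at f ≈ 0.178 with slerp weights a = sin((1−f)δ)/sin δ ≈ 1.423, b = sin(fδ)/sin δ ≈ 0.667.
p = a·p₁ + b·p₂ ≈ (-0.362, -0.360, -0.860); φ = arcsin(p_z) ≈ -59.27°, λ = atan2(p_y, p_x) ≈ -135.13°.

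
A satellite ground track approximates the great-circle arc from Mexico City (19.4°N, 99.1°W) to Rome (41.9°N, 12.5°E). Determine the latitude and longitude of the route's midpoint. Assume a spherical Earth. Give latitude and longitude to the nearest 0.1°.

≈ (46.1°N, 53.1°W)

From cos δ = sin φ₁ sin φ₂ + cos φ₁ cos φ₂ cos Δλ, the central angle is δ ≈ 1.607 rad (92.1°).
Interpolate at f = 1/2 with slerp weights a = sin((1−f)δ)/sin δ ≈ 0.720, b = sin(fδ)/sin δ ≈ 0.720.
p = a·p₁ + b·p₂ ≈ (0.416, -0.555, 0.720); φ = arcsin(p_z) ≈ 46.09°, λ = atan2(p_y, p_x) ≈ -53.14°.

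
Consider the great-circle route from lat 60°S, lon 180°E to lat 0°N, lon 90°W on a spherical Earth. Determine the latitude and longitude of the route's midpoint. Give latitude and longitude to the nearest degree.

From cos δ = sin φ₁ sin φ₂ + cos φ₁ cos φ₂ cos Δλ, the central angle is δ ≈ 1.571 rad (90.0°).
Interpolate at f = 1/2 with slerp weights a = sin((1−f)δ)/sin δ ≈ 0.707, b = sin(fδ)/sin δ ≈ 0.707.
p = a·p₁ + b·p₂ ≈ (-0.354, -0.707, -0.612); φ = arcsin(p_z) ≈ -37.76°, λ = atan2(p_y, p_x) ≈ -116.57°.

≈ lat 38°S, lon 117°W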